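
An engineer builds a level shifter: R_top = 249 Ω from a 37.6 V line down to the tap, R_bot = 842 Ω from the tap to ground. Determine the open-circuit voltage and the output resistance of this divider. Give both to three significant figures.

V_th is the open-circuit tap voltage: 37.6 × 842/(249 + 842) = 29.0 V.
With the supply zeroed, R_top and R_bot appear in parallel from the tap: R_th = R_top‖R_bot = (249 × 842)/1091 = 192 Ω.

V_th = 29.0 V, R_th = 192 Ω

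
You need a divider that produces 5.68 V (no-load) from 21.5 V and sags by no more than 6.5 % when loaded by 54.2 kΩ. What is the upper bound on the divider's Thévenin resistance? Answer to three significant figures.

R_th ≤ 3.77 kΩ

Loading drop = R_th/(R_th + R_L) ≤ 0.0650, so R_th ≤ R_L · ε/(1−ε) = 54.2 kΩ × 0.0650/0.9350 = 3.77 kΩ.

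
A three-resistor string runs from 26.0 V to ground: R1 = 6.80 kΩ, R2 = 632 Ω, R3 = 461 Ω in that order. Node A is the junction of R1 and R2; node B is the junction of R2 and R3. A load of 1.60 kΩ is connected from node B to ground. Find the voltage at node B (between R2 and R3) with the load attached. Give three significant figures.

V ≈ 1.19 V

At node B, R3 is in parallel with the load: R3‖R_L = 357.9 Ω.
Below node A the resistance is R2 + (R3‖R_L) = 989.9 Ω, so V_A = 26.0 × 989.9/7790 = 3.304 V.
Then V_B = V_A × (R3‖R_L)/(R2 + R3‖R_L) = 3.304 × 357.9/989.9 = 1.19 V.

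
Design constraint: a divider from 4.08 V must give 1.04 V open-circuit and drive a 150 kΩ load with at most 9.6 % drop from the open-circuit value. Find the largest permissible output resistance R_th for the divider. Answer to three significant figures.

Loading drop = R_th/(R_th + R_L) ≤ 0.0960, so R_th ≤ R_L · ε/(1−ε) = 150 kΩ × 0.0960/0.9040 = 15.9 kΩ.
(Any R1, R2 with R2/(R1+R2) = 0.255 and R1‖R2 ≤ 15.9 kΩ will meet the spec.)

R_th ≤ 15.9 kΩ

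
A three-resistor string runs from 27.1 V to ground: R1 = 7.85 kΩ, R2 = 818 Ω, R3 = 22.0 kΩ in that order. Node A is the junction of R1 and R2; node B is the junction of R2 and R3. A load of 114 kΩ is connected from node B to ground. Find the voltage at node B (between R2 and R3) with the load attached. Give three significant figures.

At node B, R3 is in parallel with the load: R3‖R_L = 18440 Ω.
Below node A the resistance is R2 + (R3‖R_L) = 19260 Ω, so V_A = 27.1 × 19260/27110 = 19.25 V.
Then V_B = V_A × (R3‖R_L)/(R2 + R3‖R_L) = 19.25 × 18440/19260 = 18.4 V.

V ≈ 18.4 V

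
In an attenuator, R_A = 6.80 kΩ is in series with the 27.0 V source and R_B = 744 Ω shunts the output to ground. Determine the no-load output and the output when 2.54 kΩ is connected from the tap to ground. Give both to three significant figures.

Open-circuit: V = 27.0 × 744/(6800 + 744) = 2.66 V.
With the load, R_B becomes R_B‖R_L = 575.4 Ω, so V = 27.0 × 575.4/7375 = 2.11 V.

Unloaded: 2.66 V; loaded: 2.11 V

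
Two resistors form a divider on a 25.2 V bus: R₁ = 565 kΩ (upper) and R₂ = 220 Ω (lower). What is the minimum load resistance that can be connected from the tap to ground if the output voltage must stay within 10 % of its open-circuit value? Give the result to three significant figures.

R_L(min) ≈ 1.98 kΩ

Output resistance R_th = R₁‖R₂ = (565000 × 220)/565200 = 219.9 Ω.
The fractional drop is R_th/(R_th + R_L); requiring this ≤ 0.100 gives R_L ≥ R_th(1/0.100 − 1) = 219.9 × 9.000 = 1.98 kΩ.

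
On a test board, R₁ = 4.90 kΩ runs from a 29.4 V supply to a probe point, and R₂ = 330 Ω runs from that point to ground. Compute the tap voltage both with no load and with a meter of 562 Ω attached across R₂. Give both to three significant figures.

Unloaded: 1.86 V; loaded: 1.20 V

Open-circuit: V = 29.4 × 330/(4900 + 330) = 1.86 V.
With the load, R₂ becomes R₂‖R_L = 207.9 Ω, so V = 29.4 × 207.9/5108 = 1.20 V.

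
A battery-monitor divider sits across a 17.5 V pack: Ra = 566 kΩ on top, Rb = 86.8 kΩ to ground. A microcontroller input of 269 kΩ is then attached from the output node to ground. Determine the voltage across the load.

The load sits in parallel with Rb: Rb‖R_L = (86.8 × 269) / (86.8 + 269) = 65.62 kΩ.
V_out = 17.5 × 65.62 / (566 + 65.62) = 17.5 × 65.62/631.6 = 1.82 V.
(Unloaded it would have been 2.33 V.)

V_out ≈ 1.82 V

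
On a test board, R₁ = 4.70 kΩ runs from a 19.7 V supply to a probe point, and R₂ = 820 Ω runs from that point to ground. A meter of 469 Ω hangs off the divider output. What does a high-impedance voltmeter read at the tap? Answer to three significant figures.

V_out ≈ 1.18 V

The load sits in parallel with R₂: R₂‖R_L = (820 × 469) / (820 + 469) = 298.4 Ω.
V_out = 19.7 × 298.4 / (4700 + 298.4) = 19.7 × 298.4/4998 = 1.18 V.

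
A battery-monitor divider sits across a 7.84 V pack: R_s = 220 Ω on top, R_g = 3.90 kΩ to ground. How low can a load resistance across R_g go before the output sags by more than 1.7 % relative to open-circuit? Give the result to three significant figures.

R_L(min) ≈ 12.0 kΩ

Output resistance R_th = R_s‖R_g = (220 × 3900)/4120 = 208.3 Ω.
The fractional drop is R_th/(R_th + R_L); requiring this ≤ 0.0170 gives R_L ≥ R_th(1/0.0170 − 1) = 208.3 × 57.82 = 12.0 kΩ.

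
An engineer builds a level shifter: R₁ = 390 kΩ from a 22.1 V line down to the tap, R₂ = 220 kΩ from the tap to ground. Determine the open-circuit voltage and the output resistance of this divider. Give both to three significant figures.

V_th is the open-circuit tap voltage: 22.1 × 220/(390 + 220) = 7.97 V.
With the supply zeroed, R₁ and R₂ appear in parallel from the tap: R_th = R₁‖R₂ = (390 × 220)/610.0 = 141 kΩ.

V_th = 7.97 V, R_th = 141 kΩ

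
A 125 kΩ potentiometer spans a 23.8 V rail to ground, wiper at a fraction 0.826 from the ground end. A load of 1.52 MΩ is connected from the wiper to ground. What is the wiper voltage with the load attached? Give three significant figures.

The wiper splits the pot into (1−α)R = 21.75 kΩ above and αR = 103.2 kΩ below.
Lower section ‖ load = 96.68 kΩ.
V_wiper = 23.8 × 96.68/(21.75 + 96.68) = 19.4 V.

V ≈ 19.4 V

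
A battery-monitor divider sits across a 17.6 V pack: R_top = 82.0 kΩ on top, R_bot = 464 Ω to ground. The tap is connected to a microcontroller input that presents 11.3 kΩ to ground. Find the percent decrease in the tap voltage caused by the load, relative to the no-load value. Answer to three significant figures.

3.92 %

The divider's output (Thévenin) resistance is R_top‖R_bot = 461.4 Ω.
Fractional drop under load = R_th/(R_th + R_L) = 461.4 / (461.4 + 11300) = 0.03923.
So the output falls by 3.92 %.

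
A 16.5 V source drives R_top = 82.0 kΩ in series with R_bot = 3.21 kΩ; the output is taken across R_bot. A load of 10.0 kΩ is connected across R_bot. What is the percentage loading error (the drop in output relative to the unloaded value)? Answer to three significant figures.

Unloaded V = 16.5 × 3.21/85.21 = 0.6216 V.
Loaded: R_bot‖R_L = 2.430 kΩ, giving V = 16.5 × 2.430/84.43 = 0.4749 V.
Drop = (0.6216 − 0.4749) / 0.6216 = 23.6 %.

23.6 %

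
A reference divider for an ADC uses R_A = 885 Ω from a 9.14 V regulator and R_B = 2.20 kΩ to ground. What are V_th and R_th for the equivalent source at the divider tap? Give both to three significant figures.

V_th is the open-circuit tap voltage: 9.14 × 2200/(885 + 2200) = 6.52 V.
With the supply zeroed, R_A and R_B appear in parallel from the tap: R_th = R_A‖R_B = (885 × 2200)/3085 = 631 Ω.

V_th = 6.52 V, R_th = 631 Ω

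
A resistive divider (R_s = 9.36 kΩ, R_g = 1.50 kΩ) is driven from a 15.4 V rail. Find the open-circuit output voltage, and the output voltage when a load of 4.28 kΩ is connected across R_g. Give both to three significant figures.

Open-circuit: V = 15.4 × 1.50/(9.36 + 1.50) = 2.13 V.
With the load, R_g becomes R_g‖R_L = 1.111 kΩ, so V = 15.4 × 1.111/10.47 = 1.63 V.

Unloaded: 2.13 V; loaded: 1.63 V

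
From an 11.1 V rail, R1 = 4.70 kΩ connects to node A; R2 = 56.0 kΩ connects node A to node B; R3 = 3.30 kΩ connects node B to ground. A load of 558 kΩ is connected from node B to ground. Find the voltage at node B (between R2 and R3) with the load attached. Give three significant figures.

At node B, R3 is in parallel with the load: R3‖R_L = 3.281 kΩ.
Below node A the resistance is R2 + (R3‖R_L) = 59.28 kΩ, so V_A = 11.1 × 59.28/63.98 = 10.28 V.
Then V_B = V_A × (R3‖R_L)/(R2 + R3‖R_L) = 10.28 × 3.281/59.28 = 0.569 V.

V ≈ 0.569 V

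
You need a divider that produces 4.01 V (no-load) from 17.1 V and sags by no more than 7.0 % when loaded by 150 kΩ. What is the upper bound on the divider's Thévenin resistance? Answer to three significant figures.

Loading drop = R_th/(R_th + R_L) ≤ 0.0700, so R_th ≤ R_L · ε/(1−ε) = 150 kΩ × 0.0700/0.9300 = 11.3 kΩ.
(Any R1, R2 with R2/(R1+R2) = 0.235 and R1‖R2 ≤ 11.3 kΩ will meet the spec.)

R_th ≤ 11.3 kΩ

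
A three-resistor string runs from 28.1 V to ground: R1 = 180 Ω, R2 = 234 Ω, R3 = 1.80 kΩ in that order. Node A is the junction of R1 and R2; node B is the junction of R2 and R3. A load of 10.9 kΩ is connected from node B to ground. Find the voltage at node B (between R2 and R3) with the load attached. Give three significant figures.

V ≈ 22.2 V

At node B, R3 is in parallel with the load: R3‖R_L = 1545 Ω.
Below node A the resistance is R2 + (R3‖R_L) = 1779 Ω, so V_A = 28.1 × 1779/1959 = 25.52 V.
Then V_B = V_A × (R3‖R_L)/(R2 + R3‖R_L) = 25.52 × 1545/1779 = 22.2 V.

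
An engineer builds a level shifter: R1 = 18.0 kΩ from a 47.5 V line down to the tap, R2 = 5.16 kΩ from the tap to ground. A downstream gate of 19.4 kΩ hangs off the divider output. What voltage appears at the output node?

V_out ≈ 8.77 V

The load sits in parallel with R2: R2‖R_L = (5.16 × 19.4) / (5.16 + 19.4) = 4.076 kΩ.
V_out = 47.5 × 4.076 / (18.0 + 4.076) = 47.5 × 4.076/22.08 = 8.77 V.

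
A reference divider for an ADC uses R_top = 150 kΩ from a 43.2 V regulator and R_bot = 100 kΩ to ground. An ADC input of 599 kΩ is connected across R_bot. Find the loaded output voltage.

The load sits in parallel with R_bot: R_bot‖R_L = (100 × 599) / (100 + 599) = 85.69 kΩ.
V_out = 43.2 × 85.69 / (150 + 85.69) = 43.2 × 85.69/235.7 = 15.7 V.

V_out ≈ 15.7 V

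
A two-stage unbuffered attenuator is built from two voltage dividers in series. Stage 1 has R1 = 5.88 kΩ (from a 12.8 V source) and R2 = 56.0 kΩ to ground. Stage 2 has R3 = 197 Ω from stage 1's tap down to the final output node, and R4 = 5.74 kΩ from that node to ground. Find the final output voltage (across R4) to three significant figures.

Stage 2 presents R3+R4 = 5937 Ω as a load on stage 1's tap.
Stage 1's lower leg becomes R2‖(R3+R4) = 5368 Ω, so V_mid = 12.8 × 5368/11250 = 6.109 V.
Stage 2 is itself unloaded: V_out = V_mid × R4/(R3+R4) = 6.109 × 5740/5937 = 5.91 V.

V_out ≈ 5.91 V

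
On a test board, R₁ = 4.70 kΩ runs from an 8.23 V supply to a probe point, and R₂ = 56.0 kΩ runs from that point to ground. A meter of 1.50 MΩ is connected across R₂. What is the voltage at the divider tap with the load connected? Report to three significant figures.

V_out ≈ 7.57 V

The load sits in parallel with R₂: R₂‖R_L = (56.0 × 1500) / (56.0 + 1500) = 53.98 kΩ.
V_out = 8.23 × 53.98 / (4.70 + 53.98) = 8.23 × 53.98/58.68 = 7.57 V.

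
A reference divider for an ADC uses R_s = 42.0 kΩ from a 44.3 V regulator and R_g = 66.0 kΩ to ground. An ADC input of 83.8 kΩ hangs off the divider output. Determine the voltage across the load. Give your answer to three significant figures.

V_out ≈ 20.7 V

The load sits in parallel with R_g: R_g‖R_L = (66.0 × 83.8) / (66.0 + 83.8) = 36.92 kΩ.
V_out = 44.3 × 36.92 / (42.0 + 36.92) = 44.3 × 36.92/78.92 = 20.7 V.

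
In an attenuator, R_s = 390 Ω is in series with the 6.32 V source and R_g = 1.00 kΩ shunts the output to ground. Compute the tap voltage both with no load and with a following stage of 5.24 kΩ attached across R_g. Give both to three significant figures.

Unloaded: 4.55 V; loaded: 4.32 V

Open-circuit: V = 6.32 × 1000/(390 + 1000) = 4.55 V.
With the load, R_g becomes R_g‖R_L = 839.7 Ω, so V = 6.32 × 839.7/1230 = 4.32 V.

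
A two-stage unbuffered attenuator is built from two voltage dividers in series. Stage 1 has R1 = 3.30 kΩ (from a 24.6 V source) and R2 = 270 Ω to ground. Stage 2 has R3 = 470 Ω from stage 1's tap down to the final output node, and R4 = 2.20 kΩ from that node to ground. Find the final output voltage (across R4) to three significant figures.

Stage 2 presents R3+R4 = 2670 Ω as a load on stage 1's tap.
Stage 1's lower leg becomes R2‖(R3+R4) = 245.2 Ω, so V_mid = 24.6 × 245.2/3545 = 1.701 V.
Stage 2 is itself unloaded: V_out = V_mid × R4/(R3+R4) = 1.701 × 2200/2670 = 1.40 V.

V_out ≈ 1.40 V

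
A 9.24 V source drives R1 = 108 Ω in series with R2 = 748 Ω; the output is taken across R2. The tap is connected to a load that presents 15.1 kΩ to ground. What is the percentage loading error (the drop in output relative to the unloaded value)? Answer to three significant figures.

The divider's output (Thévenin) resistance is R1‖R2 = 94.37 Ω.
Fractional drop under load = R_th/(R_th + R_L) = 94.37 / (94.37 + 15100) = 0.006211.
So the output falls by 0.621 %.

0.621 %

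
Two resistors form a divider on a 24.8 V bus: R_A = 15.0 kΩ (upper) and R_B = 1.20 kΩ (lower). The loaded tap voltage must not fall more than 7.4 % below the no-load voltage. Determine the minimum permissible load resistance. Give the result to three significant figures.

R_L(min) ≈ 13.9 kΩ

Output resistance R_th = R_A‖R_B = (15.0 × 1.20)/16.20 = 1.111 kΩ.
The fractional drop is R_th/(R_th + R_L); requiring this ≤ 0.0740 gives R_L ≥ R_th(1/0.0740 − 1) = 1.111 × 12.51 = 13.9 kΩ.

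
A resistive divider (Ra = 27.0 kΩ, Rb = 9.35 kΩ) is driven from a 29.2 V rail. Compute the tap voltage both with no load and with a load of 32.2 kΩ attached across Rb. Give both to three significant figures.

Unloaded: 7.51 V; loaded: 6.18 V

Open-circuit: V = 29.2 × 9.35/(27.0 + 9.35) = 7.51 V.
With the load, Rb becomes Rb‖R_L = 7.246 kΩ, so V = 29.2 × 7.246/34.25 = 6.18 V.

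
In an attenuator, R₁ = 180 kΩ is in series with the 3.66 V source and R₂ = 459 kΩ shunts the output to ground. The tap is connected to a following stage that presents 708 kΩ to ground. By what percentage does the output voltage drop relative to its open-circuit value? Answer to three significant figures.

The divider's output (Thévenin) resistance is R₁‖R₂ = 129.3 kΩ.
Fractional drop under load = R_th/(R_th + R_L) = 129.3 / (129.3 + 708) = 0.1544.
So the output falls by 15.4 %.

15.4 %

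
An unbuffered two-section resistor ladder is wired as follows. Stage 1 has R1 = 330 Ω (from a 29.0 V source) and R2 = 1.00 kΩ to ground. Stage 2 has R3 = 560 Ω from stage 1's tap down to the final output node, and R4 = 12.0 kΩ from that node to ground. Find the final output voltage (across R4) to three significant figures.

V_out ≈ 20.4 V

Stage 2 presents R3+R4 = 12560 Ω as a load on stage 1's tap.
Stage 1's lower leg becomes R2‖(R3+R4) = 926.3 Ω, so V_mid = 29.0 × 926.3/1256 = 21.38 V.
Stage 2 is itself unloaded: V_out = V_mid × R4/(R3+R4) = 21.38 × 12000/12560 = 20.4 V.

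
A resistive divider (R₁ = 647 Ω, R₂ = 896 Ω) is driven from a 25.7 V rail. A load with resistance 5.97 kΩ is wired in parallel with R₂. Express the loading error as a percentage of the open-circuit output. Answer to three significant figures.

5.92 %

The divider's output (Thévenin) resistance is R₁‖R₂ = 375.7 Ω.
Fractional drop under load = R_th/(R_th + R_L) = 375.7 / (375.7 + 5970) = 0.05921.
So the output falls by 5.92 %.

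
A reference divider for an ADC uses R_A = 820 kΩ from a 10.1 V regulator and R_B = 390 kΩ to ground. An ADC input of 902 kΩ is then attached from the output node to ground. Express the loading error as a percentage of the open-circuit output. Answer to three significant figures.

The divider's output (Thévenin) resistance is R_A‖R_B = 264.3 kΩ.
Fractional drop under load = R_th/(R_th + R_L) = 264.3 / (264.3 + 902) = 0.2266.
So the output falls by 22.7 %.

22.7 %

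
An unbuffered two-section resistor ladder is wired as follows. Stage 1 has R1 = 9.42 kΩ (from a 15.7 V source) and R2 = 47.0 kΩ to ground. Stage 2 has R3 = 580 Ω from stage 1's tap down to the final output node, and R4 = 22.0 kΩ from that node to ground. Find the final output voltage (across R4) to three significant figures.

V_out ≈ 9.46 V

Stage 2 presents R3+R4 = 22580 Ω as a load on stage 1's tap.
Stage 1's lower leg becomes R2‖(R3+R4) = 15250 Ω, so V_mid = 15.7 × 15250/24670 = 9.706 V.
Stage 2 is itself unloaded: V_out = V_mid × R4/(R3+R4) = 9.706 × 22000/22580 = 9.46 V.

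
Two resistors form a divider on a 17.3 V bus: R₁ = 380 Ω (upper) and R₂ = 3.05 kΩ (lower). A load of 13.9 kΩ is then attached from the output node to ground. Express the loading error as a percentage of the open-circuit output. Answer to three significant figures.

The divider's output (Thévenin) resistance is R₁‖R₂ = 337.9 Ω.
Fractional drop under load = R_th/(R_th + R_L) = 337.9 / (337.9 + 13900) = 0.02373.
So the output falls by 2.37 %.

2.37 %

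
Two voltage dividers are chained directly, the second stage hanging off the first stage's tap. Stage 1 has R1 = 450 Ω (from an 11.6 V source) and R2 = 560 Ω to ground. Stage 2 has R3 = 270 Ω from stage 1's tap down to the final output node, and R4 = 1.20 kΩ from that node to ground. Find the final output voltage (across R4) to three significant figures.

Stage 2 presents R3+R4 = 1470 Ω as a load on stage 1's tap.
Stage 1's lower leg becomes R2‖(R3+R4) = 405.5 Ω, so V_mid = 11.6 × 405.5/855.5 = 5.498 V.
Stage 2 is itself unloaded: V_out = V_mid × R4/(R3+R4) = 5.498 × 1200/1470 = 4.49 V.

V_out ≈ 4.49 V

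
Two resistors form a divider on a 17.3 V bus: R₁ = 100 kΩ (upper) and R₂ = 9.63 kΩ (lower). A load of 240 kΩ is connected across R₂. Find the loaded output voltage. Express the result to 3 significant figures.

The load sits in parallel with R₂: R₂‖R_L = (9.63 × 240) / (9.63 + 240) = 9.259 kΩ.
V_out = 17.3 × 9.259 / (100 + 9.259) = 17.3 × 9.259/109.3 = 1.47 V.

V_out ≈ 1.47 V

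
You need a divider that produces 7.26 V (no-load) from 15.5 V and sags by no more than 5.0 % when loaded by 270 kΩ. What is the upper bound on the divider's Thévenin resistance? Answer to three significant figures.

R_th ≤ 14.2 kΩ

Loading drop = R_th/(R_th + R_L) ≤ 0.0500, so R_th ≤ R_L · ε/(1−ε) = 270 kΩ × 0.0500/0.9500 = 14.2 kΩ.
(Any R1, R2 with R2/(R1+R2) = 0.468 and R1‖R2 ≤ 14.2 kΩ will meet the spec.)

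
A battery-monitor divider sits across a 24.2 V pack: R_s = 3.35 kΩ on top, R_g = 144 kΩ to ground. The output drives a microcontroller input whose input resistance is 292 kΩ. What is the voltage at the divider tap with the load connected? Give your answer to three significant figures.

V_out ≈ 23.4 V

The load sits in parallel with R_g: R_g‖R_L = (144 × 292) / (144 + 292) = 96.44 kΩ.
V_out = 24.2 × 96.44 / (3.35 + 96.44) = 24.2 × 96.44/99.79 = 23.4 V.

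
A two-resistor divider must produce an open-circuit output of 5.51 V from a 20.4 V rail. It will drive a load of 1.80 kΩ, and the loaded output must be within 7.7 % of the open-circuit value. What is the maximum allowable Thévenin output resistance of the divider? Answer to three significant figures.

R_th ≤ 150 Ω

Loading drop = R_th/(R_th + R_L) ≤ 0.0770, so R_th ≤ R_L · ε/(1−ε) = 1.80 kΩ × 0.0770/0.9230 = 150 Ω.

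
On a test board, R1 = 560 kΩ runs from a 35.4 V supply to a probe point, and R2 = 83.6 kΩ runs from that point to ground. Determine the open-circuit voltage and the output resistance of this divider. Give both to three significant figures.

V_th is the open-circuit tap voltage: 35.4 × 83.6/(560 + 83.6) = 4.60 V.
With the supply zeroed, R1 and R2 appear in parallel from the tap: R_th = R1‖R2 = (560 × 83.6)/643.6 = 72.7 kΩ.

V_th = 4.60 V, R_th = 72.7 kΩ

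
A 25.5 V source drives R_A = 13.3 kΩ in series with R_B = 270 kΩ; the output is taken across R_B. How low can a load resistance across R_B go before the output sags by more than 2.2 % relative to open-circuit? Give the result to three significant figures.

Output resistance R_th = R_A‖R_B = (13.3 × 270)/283.3 = 12.68 kΩ.
The fractional drop is R_th/(R_th + R_L); requiring this ≤ 0.0220 gives R_L ≥ R_th(1/0.0220 − 1) = 12.68 × 44.45 = 563 kΩ.

R_L(min) ≈ 563 kΩ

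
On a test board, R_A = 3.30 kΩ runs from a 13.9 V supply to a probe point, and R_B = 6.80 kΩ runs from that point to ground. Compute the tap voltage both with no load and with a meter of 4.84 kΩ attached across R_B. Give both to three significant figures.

Unloaded: 9.36 V; loaded: 6.41 V

Open-circuit: V = 13.9 × 6.80/(3.30 + 6.80) = 9.36 V.
With the load, R_B becomes R_B‖R_L = 2.827 kΩ, so V = 13.9 × 2.827/6.127 = 6.41 V.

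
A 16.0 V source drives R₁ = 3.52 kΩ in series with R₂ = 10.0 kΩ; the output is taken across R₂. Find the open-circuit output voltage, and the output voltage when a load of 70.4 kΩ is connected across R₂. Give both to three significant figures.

Unloaded: 11.8 V; loaded: 11.4 V

Open-circuit: V = 16.0 × 10.0/(3.52 + 10.0) = 11.8 V.
With the load, R₂ becomes R₂‖R_L = 8.756 kΩ, so V = 16.0 × 8.756/12.28 = 11.4 V.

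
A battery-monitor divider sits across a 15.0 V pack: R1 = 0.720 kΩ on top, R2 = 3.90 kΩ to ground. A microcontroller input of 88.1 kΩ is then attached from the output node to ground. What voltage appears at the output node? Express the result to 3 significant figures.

The load sits in parallel with R2: R2‖R_L = (3900 × 88100) / (3900 + 88100) = 3735 Ω.
V_out = 15.0 × 3735 / (720 + 3735) = 15.0 × 3735/4455 = 12.6 V.

V_out ≈ 12.6 V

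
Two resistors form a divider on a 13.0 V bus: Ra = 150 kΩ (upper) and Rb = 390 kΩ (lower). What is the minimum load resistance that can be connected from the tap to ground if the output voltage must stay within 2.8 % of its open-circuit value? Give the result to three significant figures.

R_L(min) ≈ 3.76 MΩ

Output resistance R_th = Ra‖Rb = (150 × 390)/540.0 = 108.3 kΩ.
The fractional drop is R_th/(R_th + R_L); requiring this ≤ 0.0280 gives R_L ≥ R_th(1/0.0280 − 1) = 108.3 × 34.71 = 3.76 MΩ.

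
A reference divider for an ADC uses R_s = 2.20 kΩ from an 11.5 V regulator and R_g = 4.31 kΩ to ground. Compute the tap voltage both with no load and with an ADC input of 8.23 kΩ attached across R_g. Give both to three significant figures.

Open-circuit: V = 11.5 × 4.31/(2.20 + 4.31) = 7.61 V.
With the load, R_g becomes R_g‖R_L = 2.829 kΩ, so V = 11.5 × 2.829/5.029 = 6.47 V.

Unloaded: 7.61 V; loaded: 6.47 V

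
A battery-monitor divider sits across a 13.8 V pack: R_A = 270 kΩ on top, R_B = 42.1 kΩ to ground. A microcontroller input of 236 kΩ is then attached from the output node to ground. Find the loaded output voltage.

V_out ≈ 1.61 V

The load sits in parallel with R_B: R_B‖R_L = (42.1 × 236) / (42.1 + 236) = 35.73 kΩ.
V_out = 13.8 × 35.73 / (270 + 35.73) = 13.8 × 35.73/305.7 = 1.61 V.
(Unloaded it would have been 1.86 V.)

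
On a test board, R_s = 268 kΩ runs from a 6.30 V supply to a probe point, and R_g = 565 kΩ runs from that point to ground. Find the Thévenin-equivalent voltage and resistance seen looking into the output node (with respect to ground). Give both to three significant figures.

V_th = 4.27 V, R_th = 182 kΩ

V_th is the open-circuit tap voltage: 6.30 × 565/(268 + 565) = 4.27 V.
With the supply zeroed, R_s and R_g appear in parallel from the tap: R_th = R_s‖R_g = (268 × 565)/833.0 = 182 kΩ.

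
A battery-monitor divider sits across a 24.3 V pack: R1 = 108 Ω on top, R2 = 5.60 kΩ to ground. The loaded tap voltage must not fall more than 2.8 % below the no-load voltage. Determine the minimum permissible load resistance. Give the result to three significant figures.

R_L(min) ≈ 3.68 kΩ

Output resistance R_th = R1‖R2 = (108 × 5600)/5708 = 106.0 Ω.
The fractional drop is R_th/(R_th + R_L); requiring this ≤ 0.0280 gives R_L ≥ R_th(1/0.0280 − 1) = 106.0 × 34.71 = 3.68 kΩ.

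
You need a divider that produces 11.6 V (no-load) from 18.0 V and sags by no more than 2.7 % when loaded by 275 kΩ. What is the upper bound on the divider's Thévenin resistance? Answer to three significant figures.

Loading drop = R_th/(R_th + R_L) ≤ 0.0270, so R_th ≤ R_L · ε/(1−ε) = 275 kΩ × 0.0270/0.9730 = 7.63 kΩ.

R_th ≤ 7.63 kΩ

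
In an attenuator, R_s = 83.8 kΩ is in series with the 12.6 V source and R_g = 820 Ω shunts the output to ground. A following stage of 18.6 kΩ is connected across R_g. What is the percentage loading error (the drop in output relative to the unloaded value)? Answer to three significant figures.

The divider's output (Thévenin) resistance is R_s‖R_g = 812.1 Ω.
Fractional drop under load = R_th/(R_th + R_L) = 812.1 / (812.1 + 18600) = 0.04183.
So the output falls by 4.18 %.

4.18 %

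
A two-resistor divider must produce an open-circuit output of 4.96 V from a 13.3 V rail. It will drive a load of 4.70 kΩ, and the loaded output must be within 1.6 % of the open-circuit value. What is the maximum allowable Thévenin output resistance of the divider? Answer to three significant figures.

R_th ≤ 76.4 Ω

Loading drop = R_th/(R_th + R_L) ≤ 0.0160, so R_th ≤ R_L · ε/(1−ε) = 4.70 kΩ × 0.0160/0.9840 = 76.4 Ω.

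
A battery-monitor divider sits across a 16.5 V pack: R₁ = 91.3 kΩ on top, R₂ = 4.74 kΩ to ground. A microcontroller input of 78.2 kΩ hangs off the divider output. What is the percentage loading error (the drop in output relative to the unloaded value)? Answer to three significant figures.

The divider's output (Thévenin) resistance is R₁‖R₂ = 4.506 kΩ.
Fractional drop under load = R_th/(R_th + R_L) = 4.506 / (4.506 + 78.2) = 0.05448.
So the output falls by 5.45 %.

5.45 %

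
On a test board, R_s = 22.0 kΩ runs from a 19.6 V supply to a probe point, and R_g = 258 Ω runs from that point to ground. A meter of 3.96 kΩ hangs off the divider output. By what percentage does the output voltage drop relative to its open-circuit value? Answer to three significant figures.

The divider's output (Thévenin) resistance is R_s‖R_g = 255.0 Ω.
Fractional drop under load = R_th/(R_th + R_L) = 255.0 / (255.0 + 3960) = 0.06050.
So the output falls by 6.05 %.

6.05 %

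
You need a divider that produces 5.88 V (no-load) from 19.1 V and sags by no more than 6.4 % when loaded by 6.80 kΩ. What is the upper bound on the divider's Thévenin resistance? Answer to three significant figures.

Loading drop = R_th/(R_th + R_L) ≤ 0.0640, so R_th ≤ R_L · ε/(1−ε) = 6.80 kΩ × 0.0640/0.9360 = 465 Ω.
(Any R1, R2 with R2/(R1+R2) = 0.308 and R1‖R2 ≤ 465 Ω will meet the spec.)

R_th ≤ 465 Ω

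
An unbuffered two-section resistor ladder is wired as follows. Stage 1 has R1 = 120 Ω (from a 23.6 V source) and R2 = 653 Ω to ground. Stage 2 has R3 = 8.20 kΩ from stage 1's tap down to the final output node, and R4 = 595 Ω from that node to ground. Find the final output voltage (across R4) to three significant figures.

Stage 2 presents R3+R4 = 8795 Ω as a load on stage 1's tap.
Stage 1's lower leg becomes R2‖(R3+R4) = 607.9 Ω, so V_mid = 23.6 × 607.9/727.9 = 19.71 V.
Stage 2 is itself unloaded: V_out = V_mid × R4/(R3+R4) = 19.71 × 595/8795 = 1.33 V.

V_out ≈ 1.33 V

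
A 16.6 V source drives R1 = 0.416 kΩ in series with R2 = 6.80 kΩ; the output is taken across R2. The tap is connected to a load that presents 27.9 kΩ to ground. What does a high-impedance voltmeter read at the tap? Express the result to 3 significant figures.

V_out ≈ 15.4 V

The load sits in parallel with R2: R2‖R_L = (6800 × 27900) / (6800 + 27900) = 5467 Ω.
V_out = 16.6 × 5467 / (416 + 5467) = 16.6 × 5467/5883 = 15.4 V.
(Unloaded it would have been 15.6 V.)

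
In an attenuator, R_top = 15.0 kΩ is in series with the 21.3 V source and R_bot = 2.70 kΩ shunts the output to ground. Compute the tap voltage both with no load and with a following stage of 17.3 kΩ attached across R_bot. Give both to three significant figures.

Open-circuit: V = 21.3 × 2.70/(15.0 + 2.70) = 3.25 V.
With the load, R_bot becomes R_bot‖R_L = 2.336 kΩ, so V = 21.3 × 2.336/17.34 = 2.87 V.

Unloaded: 3.25 V; loaded: 2.87 V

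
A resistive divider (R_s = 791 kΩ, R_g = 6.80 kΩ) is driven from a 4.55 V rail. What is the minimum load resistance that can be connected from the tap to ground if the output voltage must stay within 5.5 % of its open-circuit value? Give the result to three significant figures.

R_L(min) ≈ 116 kΩ

Output resistance R_th = R_s‖R_g = (791 × 6.80)/797.8 = 6.742 kΩ.
The fractional drop is R_th/(R_th + R_L); requiring this ≤ 0.0550 gives R_L ≥ R_th(1/0.0550 − 1) = 6.742 × 17.18 = 116 kΩ.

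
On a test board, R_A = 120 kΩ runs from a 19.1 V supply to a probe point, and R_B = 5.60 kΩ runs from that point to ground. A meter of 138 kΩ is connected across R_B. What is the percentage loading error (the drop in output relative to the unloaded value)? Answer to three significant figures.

3.73 %

The divider's output (Thévenin) resistance is R_A‖R_B = 5.350 kΩ.
Fractional drop under load = R_th/(R_th + R_L) = 5.350 / (5.350 + 138) = 0.03732.
So the output falls by 3.73 %.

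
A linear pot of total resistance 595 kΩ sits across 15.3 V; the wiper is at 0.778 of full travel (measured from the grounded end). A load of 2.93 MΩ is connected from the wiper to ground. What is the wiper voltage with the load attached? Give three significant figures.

The wiper splits the pot into (1−α)R = 132.1 kΩ above and αR = 462.9 kΩ below.
Lower section ‖ load = 399.8 kΩ.
V_wiper = 15.3 × 399.8/(132.1 + 399.8) = 11.5 V.

V ≈ 11.5 V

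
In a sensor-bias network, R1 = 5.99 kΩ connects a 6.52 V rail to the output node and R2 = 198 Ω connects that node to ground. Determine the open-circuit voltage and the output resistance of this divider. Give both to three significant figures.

V_th is the open-circuit tap voltage: 6.52 × 198/(5990 + 198) = 0.209 V.
With the supply zeroed, R1 and R2 appear in parallel from the tap: R_th = R1‖R2 = (5990 × 198)/6188 = 192 Ω.

V_th = 0.209 V, R_th = 192 Ω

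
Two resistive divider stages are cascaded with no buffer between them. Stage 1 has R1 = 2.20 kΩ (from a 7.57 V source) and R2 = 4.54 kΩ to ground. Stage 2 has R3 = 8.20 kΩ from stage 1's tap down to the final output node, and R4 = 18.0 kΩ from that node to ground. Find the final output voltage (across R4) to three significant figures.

V_out ≈ 3.32 V

Stage 2 presents R3+R4 = 26.20 kΩ as a load on stage 1's tap.
Stage 1's lower leg becomes R2‖(R3+R4) = 3.869 kΩ, so V_mid = 7.57 × 3.869/6.069 = 4.826 V.
Stage 2 is itself unloaded: V_out = V_mid × R4/(R3+R4) = 4.826 × 18.0/26.20 = 3.32 V.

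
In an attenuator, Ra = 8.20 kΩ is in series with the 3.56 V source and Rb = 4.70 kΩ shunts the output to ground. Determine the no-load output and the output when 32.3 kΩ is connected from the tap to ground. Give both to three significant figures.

Open-circuit: V = 3.56 × 4.70/(8.20 + 4.70) = 1.30 V.
With the load, Rb becomes Rb‖R_L = 4.103 kΩ, so V = 3.56 × 4.103/12.30 = 1.19 V.

Unloaded: 1.30 V; loaded: 1.19 V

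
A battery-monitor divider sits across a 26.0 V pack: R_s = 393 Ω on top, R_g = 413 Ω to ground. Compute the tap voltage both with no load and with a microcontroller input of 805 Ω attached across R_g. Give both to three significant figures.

Unloaded: 13.3 V; loaded: 10.7 V

Open-circuit: V = 26.0 × 413/(393 + 413) = 13.3 V.
With the load, R_g becomes R_g‖R_L = 273.0 Ω, so V = 26.0 × 273.0/666.0 = 10.7 V.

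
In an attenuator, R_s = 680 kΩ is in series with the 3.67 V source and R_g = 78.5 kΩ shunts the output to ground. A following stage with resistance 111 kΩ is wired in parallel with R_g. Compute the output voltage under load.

V_out ≈ 0.232 V

The load sits in parallel with R_g: R_g‖R_L = (78.5 × 111) / (78.5 + 111) = 45.98 kΩ.
V_out = 3.67 × 45.98 / (680 + 45.98) = 3.67 × 45.98/726.0 = 0.232 V.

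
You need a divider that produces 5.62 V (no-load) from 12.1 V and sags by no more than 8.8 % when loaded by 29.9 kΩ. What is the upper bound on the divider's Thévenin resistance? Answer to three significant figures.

Loading drop = R_th/(R_th + R_L) ≤ 0.0880, so R_th ≤ R_L · ε/(1−ε) = 29.9 kΩ × 0.0880/0.9120 = 2.89 kΩ.

R_th ≤ 2.89 kΩ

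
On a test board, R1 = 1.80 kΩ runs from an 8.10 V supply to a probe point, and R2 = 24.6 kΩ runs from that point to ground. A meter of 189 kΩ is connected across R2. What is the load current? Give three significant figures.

I_L ≈ 0.0396 mA

R2‖R_L = 21.77 kΩ; V_out = 8.10 × 21.77/23.57 = 7.481 V.
I_L = V_out / R_L = 7.481 / 189 kΩ = 0.0396 mA.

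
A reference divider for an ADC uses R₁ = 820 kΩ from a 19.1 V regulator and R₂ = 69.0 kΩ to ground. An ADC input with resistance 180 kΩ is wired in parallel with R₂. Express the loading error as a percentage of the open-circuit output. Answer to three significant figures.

Unloaded V = 19.1 × 69.0/889.0 = 1.482 V.
Loaded: R₂‖R_L = 49.88 kΩ, giving V = 19.1 × 49.88/869.9 = 1.095 V.
Drop = (1.482 − 1.095) / 1.482 = 26.1 %.

26.1 %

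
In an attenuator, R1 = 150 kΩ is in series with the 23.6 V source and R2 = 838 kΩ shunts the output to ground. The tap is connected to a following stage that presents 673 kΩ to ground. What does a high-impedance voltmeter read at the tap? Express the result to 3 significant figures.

V_out ≈ 16.8 V

The load sits in parallel with R2: R2‖R_L = (838 × 673) / (838 + 673) = 373.2 kΩ.
V_out = 23.6 × 373.2 / (150 + 373.2) = 23.6 × 373.2/523.2 = 16.8 V.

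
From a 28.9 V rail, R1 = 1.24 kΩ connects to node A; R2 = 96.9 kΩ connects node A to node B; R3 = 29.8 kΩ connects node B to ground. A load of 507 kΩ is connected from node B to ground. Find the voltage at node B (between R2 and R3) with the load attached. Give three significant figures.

V ≈ 6.44 V

At node B, R3 is in parallel with the load: R3‖R_L = 28.15 kΩ.
Below node A the resistance is R2 + (R3‖R_L) = 125.0 kΩ, so V_A = 28.9 × 125.0/126.3 = 28.62 V.
Then V_B = V_A × (R3‖R_L)/(R2 + R3‖R_L) = 28.62 × 28.15/125.0 = 6.44 V.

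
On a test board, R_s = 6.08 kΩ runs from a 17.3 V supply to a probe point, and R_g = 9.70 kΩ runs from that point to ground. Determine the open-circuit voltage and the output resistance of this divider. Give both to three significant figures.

V_th is the open-circuit tap voltage: 17.3 × 9.70/(6.08 + 9.70) = 10.6 V.
With the supply zeroed, R_s and R_g appear in parallel from the tap: R_th = R_s‖R_g = (6.08 × 9.70)/15.78 = 3.74 kΩ.

V_th = 10.6 V, R_th = 3.74 kΩ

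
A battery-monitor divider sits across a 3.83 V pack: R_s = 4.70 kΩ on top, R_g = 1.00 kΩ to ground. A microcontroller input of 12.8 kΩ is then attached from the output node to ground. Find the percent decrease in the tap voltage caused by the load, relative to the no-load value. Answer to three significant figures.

The divider's output (Thévenin) resistance is R_s‖R_g = 0.8246 kΩ.
Fractional drop under load = R_th/(R_th + R_L) = 0.8246 / (0.8246 + 12.8) = 0.06052.
So the output falls by 6.05 %.

6.05 %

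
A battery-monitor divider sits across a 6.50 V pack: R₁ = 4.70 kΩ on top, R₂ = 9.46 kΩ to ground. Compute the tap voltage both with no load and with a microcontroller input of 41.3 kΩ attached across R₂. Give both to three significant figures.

Unloaded: 4.34 V; loaded: 4.04 V

Open-circuit: V = 6.50 × 9.46/(4.70 + 9.46) = 4.34 V.
With the load, R₂ becomes R₂‖R_L = 7.697 kΩ, so V = 6.50 × 7.697/12.40 = 4.04 V.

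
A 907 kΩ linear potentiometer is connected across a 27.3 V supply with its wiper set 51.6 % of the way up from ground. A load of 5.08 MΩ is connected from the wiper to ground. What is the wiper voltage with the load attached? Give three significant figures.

The wiper splits the pot into (1−α)R = 439.0 kΩ above and αR = 468.0 kΩ below.
Lower section ‖ load = 428.5 kΩ.
V_wiper = 27.3 × 428.5/(439.0 + 428.5) = 13.5 V.

V ≈ 13.5 V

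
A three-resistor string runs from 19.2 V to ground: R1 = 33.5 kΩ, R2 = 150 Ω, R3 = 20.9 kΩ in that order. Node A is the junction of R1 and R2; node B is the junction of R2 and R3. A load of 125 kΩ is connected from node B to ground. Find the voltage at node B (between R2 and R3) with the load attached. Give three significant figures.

At node B, R3 is in parallel with the load: R3‖R_L = 17910 Ω.
Below node A the resistance is R2 + (R3‖R_L) = 18060 Ω, so V_A = 19.2 × 18060/51560 = 6.724 V.
Then V_B = V_A × (R3‖R_L)/(R2 + R3‖R_L) = 6.724 × 17910/18060 = 6.67 V.

V ≈ 6.67 V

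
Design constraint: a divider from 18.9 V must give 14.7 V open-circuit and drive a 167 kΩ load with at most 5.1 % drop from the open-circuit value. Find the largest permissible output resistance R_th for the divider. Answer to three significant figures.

Loading drop = R_th/(R_th + R_L) ≤ 0.0510, so R_th ≤ R_L · ε/(1−ε) = 167 kΩ × 0.0510/0.9490 = 8.97 kΩ.
(Any R1, R2 with R2/(R1+R2) = 0.778 and R1‖R2 ≤ 8.97 kΩ will meet the spec.)

R_th ≤ 8.97 kΩ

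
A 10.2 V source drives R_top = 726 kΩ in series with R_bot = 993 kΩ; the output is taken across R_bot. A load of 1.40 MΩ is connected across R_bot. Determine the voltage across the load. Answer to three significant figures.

The load sits in parallel with R_bot: R_bot‖R_L = (993 × 1400) / (993 + 1400) = 580.9 kΩ.
V_out = 10.2 × 580.9 / (726 + 580.9) = 10.2 × 580.9/1307 = 4.53 V.

V_out ≈ 4.53 V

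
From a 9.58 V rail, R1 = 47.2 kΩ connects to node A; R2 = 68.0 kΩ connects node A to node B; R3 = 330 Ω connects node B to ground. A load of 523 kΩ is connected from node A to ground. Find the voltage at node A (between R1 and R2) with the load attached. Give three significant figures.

Below node A the series string R2+R3 = 68330 Ω sits in parallel with the 523000 Ω load: 60430 Ω.
V_A = 9.58 × 60430/(47200 + 60430) = 5.38 V.

V ≈ 5.38 V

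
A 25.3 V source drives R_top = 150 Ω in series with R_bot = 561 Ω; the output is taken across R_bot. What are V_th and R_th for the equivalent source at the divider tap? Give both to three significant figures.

V_th is the open-circuit tap voltage: 25.3 × 561/(150 + 561) = 20.0 V.
With the supply zeroed, R_top and R_bot appear in parallel from the tap: R_th = R_top‖R_bot = (150 × 561)/711.0 = 118 Ω.

V_th = 20.0 V, R_th = 118 Ω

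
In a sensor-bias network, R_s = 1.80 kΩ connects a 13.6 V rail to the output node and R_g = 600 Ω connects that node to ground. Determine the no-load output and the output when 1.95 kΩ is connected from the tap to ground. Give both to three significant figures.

Open-circuit: V = 13.6 × 600/(1800 + 600) = 3.40 V.
With the load, R_g becomes R_g‖R_L = 458.8 Ω, so V = 13.6 × 458.8/2259 = 2.76 V.

Unloaded: 3.40 V; loaded: 2.76 V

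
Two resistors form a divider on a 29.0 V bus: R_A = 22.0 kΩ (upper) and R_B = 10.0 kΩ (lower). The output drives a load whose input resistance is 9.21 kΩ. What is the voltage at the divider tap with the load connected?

V_out ≈ 5.19 V

The load sits in parallel with R_B: R_B‖R_L = (10.0 × 9.21) / (10.0 + 9.21) = 4.794 kΩ.
V_out = 29.0 × 4.794 / (22.0 + 4.794) = 29.0 × 4.794/26.79 = 5.19 V.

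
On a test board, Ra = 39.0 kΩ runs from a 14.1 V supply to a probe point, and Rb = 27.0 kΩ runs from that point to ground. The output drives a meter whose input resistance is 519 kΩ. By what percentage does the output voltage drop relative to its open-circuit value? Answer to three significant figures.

The divider's output (Thévenin) resistance is Ra‖Rb = 15.95 kΩ.
Fractional drop under load = R_th/(R_th + R_L) = 15.95 / (15.95 + 519) = 0.02982.
So the output falls by 2.98 %.

2.98 %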